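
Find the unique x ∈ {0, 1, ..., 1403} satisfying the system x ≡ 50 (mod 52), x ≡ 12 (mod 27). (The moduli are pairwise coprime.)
The moduli 52, 27 are pairwise coprime, so by the CRT there is a unique solution mod 52·27 = 1404.
Solve by successive substitution. Start with x ≡ 50 (mod 52).
  Combine with x ≡ 12 (mod 27): write x = 50 + 52·t and require 50 + 52·t ≡ 12 (mod 27), i.e. 52·t ≡ 12 − 50 ≡ 16 (mod 27). Since 52^(−1) ≡ 13 (mod 27) (52 ≡ 25 (mod 27)), t ≡ 13·16 ≡ 19 (mod 27). So x ≡ 50 + 52·19 = 1038 (mod 1404).
Unique solution in [0, 1404): x = 1038.

Final answer: x ≡ 1038 (mod 1404); the representative in [0, 1404) is 1038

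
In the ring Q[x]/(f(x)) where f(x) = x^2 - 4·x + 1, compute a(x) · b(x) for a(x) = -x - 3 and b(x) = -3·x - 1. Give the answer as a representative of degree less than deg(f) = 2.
a · b ≡ 22·x (mod f(x))

First multiply in Q[x] without reducing: a · b = 3·x^2 + 10·x + 3. Now divide by f(x) = x^2 - 4·x + 1, eliminating the leading term at each step:
  leading term 3·x^2: subtract (3)·f(x) = 3·x^2 - 12·x + 3, leaving 22·x
The degree is now < 2, so this is the remainder. Hence a · b ≡ 22·x in Q[x]/(f).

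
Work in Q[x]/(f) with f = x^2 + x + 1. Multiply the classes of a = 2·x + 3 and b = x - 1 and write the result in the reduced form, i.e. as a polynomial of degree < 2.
a · b ≡ -x - 5 (mod f(x))

First multiply in Q[x] without reducing: a · b = 2·x^2 + x - 3. Now divide by f(x) = x^2 + x + 1, eliminating the leading term at each step:
  leading term 2·x^2: subtract (2)·f(x) = 2·x^2 + 2·x + 2, leaving -x - 5
The degree is now < 2, so this is the remainder. Hence a · b ≡ -x - 5 in Q[x]/(f).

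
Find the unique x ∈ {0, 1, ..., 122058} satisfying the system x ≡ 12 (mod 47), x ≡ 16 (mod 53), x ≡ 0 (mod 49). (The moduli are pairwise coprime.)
x ≡ 85505 (mod 122059); the representative in [0, 122059) is 85505

The moduli 47, 53, 49 are pairwise coprime, so by the CRT there is a unique solution mod 47·53·49 = 122059.
Solve by successive substitution. Start with x ≡ 12 (mod 47).
  Combine with x ≡ 16 (mod 53): write x = 12 + 47·t and require 12 + 47·t ≡ 16 (mod 53), i.e. 47·t ≡ 16 − 12 ≡ 4 (mod 53). Since 47^(−1) ≡ 44 (mod 53), t ≡ 44·4 ≡ 17 (mod 53). So x ≡ 12 + 47·17 = 811 (mod 2491).
  Combine with x ≡ 0 (mod 49): write x = 811 + 2491·t and require 811 + 2491·t ≡ 0 (mod 49), i.e. 2491·t ≡ 0 − 811 ≡ 22 (mod 49). Since 2491^(−1) ≡ 6 (mod 49) (2491 ≡ 41 (mod 49)), t ≡ 6·22 ≡ 34 (mod 49). So x ≡ 811 + 2491·34 = 85505 (mod 122059).
Unique solution in [0, 122059): x = 85505.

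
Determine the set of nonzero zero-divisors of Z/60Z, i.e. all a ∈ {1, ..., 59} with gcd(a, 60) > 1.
An element a ∈ Z/60Z (with a ≠ 0) is a zero-divisor iff gcd(a, 60) > 1 (because a is a unit precisely when gcd(a, n) = 1, and in Z/nZ every nonzero, non-unit element is a zero-divisor). Scan a = 1, ..., 59 and keep those with gcd(a, 60) > 1:
  gcd(2, 60) = 2, gcd(3, 60) = 3, gcd(4, 60) = 4, gcd(5, 60) = 5, gcd(6, 60) = 6, gcd(8, 60) = 4, gcd(9, 60) = 3, gcd(10, 60) = 10, gcd(12, 60) = 12, gcd(14, 60) = 2, gcd(15, 60) = 15, gcd(16, 60) = 4, gcd(18, 60) = 6, gcd(20, 60) = 20, gcd(21, 60) = 3, gcd(22, 60) = 2, gcd(24, 60) = 12, gcd(25, 60) = 5, gcd(26, 60) = 2, gcd(27, 60) = 3, gcd(28, 60) = 4, gcd(30, 60) = 30, gcd(32, 60) = 4, gcd(33, 60) = 3, gcd(34, 60) = 2, gcd(35, 60) = 5, gcd(36, 60) = 12, gcd(38, 60) = 2, gcd(39, 60) = 3, gcd(40, 60) = 20, gcd(42, 60) = 6, gcd(44, 60) = 4, gcd(45, 60) = 15, gcd(46, 60) = 2, gcd(48, 60) = 12, gcd(50, 60) = 10, gcd(51, 60) = 3, gcd(52, 60) = 4, gcd(54, 60) = 6, gcd(55, 60) = 5, gcd(56, 60) = 4, gcd(57, 60) = 3, gcd(58, 60) = 2.
All other a ∈ {1, ..., 59} have gcd(a, 60) = 1 and are units. So the nonzero zero-divisors are exactly the 43 values of a appearing in this scan.

Final answer: nonzero zero-divisors of Z/60Z = {2, 3, 4, 5, 6, 8, 9, 10, 12, 14, 15, 16, 18, 20, 21, 22, 24, 25, 26, 27, 28, 30, 32, 33, 34, 35, 36, 38, 39, 40, 42, 44, 45, 46, 48, 50, 51, 52, 54, 55, 56, 57, 58}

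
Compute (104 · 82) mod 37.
Reduce the factors first: 104 ≡ 30, 82 ≡ 8 (mod 37), so 104 · 82 ≡ 30 · 8 (mod 37). 30 · 8 = 240. Dividing by 37: 240 = 6·37 + 18. So (104 · 82) mod 37 = 18.

Final answer: 18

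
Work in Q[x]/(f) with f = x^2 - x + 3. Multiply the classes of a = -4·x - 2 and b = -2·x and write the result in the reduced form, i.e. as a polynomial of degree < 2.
First multiply in Q[x] without reducing: a · b = 8·x^2 + 4·x. Now divide by f(x) = x^2 - x + 3, eliminating the leading term at each step:
  leading term 8·x^2: subtract (8)·f(x) = 8·x^2 - 8·x + 24, leaving 12·x - 24
The degree is now < 2, so this is the remainder. Hence a · b ≡ 12·x - 24 in Q[x]/(f).

Final answer: a · b ≡ 12·x - 24 (mod f(x))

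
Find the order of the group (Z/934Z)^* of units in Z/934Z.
(Z/934Z)^* consists of the classes a with gcd(a, 934) = 1, so its order is φ(934). φ is multiplicative, with φ(p^e) = p^e − p^(e−1). Factorise 934 = 2 · 467. Then
  φ(934) = (2 − 1) · (467 − 1) = 1 · 466 = 466.
Thus |(Z/934Z)^*| = 466.

Final answer: |(Z/934Z)^*| = 466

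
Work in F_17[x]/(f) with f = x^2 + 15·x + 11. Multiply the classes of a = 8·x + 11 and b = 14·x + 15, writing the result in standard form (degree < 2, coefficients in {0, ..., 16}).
a · b ≡ 5·x + 4 (mod f(x))

Multiply as integer polynomials: a · b = 112·x^2 + 274·x + 165. Reducing coefficients mod 17: a · b ≡ 10·x^2 + 2·x + 12. Now divide by f(x) = x^2 + 15·x + 11 in F_17[x], eliminating the leading term at each step:
  leading term 10·x^2: subtract (10)·f(x) = 10·x^2 + 14·x + 8, leaving 5·x + 4 (coefficients mod 17)
The degree is now < 2, so this is the remainder. Hence a · b ≡ 5·x + 4 in F_17[x]/(f).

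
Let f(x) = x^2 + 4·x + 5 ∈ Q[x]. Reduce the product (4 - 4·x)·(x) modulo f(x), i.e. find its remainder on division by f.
a · b ≡ 20·x + 20 (mod f(x))

First multiply in Q[x] without reducing: a · b = -4·x^2 + 4·x. Now divide by f(x) = x^2 + 4·x + 5, eliminating the leading term at each step:
  leading term -4·x^2: subtract (-4)·f(x) = -4·x^2 - 16·x - 20, leaving 20·x + 20
The degree is now < 2, so this is the remainder. Hence a · b ≡ 20·x + 20 in Q[x]/(f).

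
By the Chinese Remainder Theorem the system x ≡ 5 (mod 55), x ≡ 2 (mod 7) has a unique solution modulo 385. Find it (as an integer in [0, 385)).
x ≡ 170 (mod 385); the representative in [0, 385) is 170

The moduli 55, 7 are pairwise coprime, so by the CRT there is a unique solution mod 55·7 = 385.
Solve by successive substitution. Start with x ≡ 5 (mod 55).
  Combine with x ≡ 2 (mod 7): write x = 5 + 55·t and require 5 + 55·t ≡ 2 (mod 7), i.e. 55·t ≡ 2 − 5 ≡ 4 (mod 7). Since 55^(−1) ≡ 6 (mod 7) (55 ≡ 6 (mod 7)), t ≡ 6·4 ≡ 3 (mod 7). So x ≡ 5 + 55·3 = 170 (mod 385).
Unique solution in [0, 385): x = 170.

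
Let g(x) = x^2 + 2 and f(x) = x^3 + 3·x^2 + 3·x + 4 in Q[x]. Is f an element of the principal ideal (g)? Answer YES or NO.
NO

In Q[x] the ideal (g) consists of all multiples of g, so f ∈ (g) iff g | f, i.e. iff the remainder of f on division by g is 0. Divide f by g (g is monic, so eliminate the leading term of the running remainder at each step):
  leading term x^3: subtract (x)·g(x) = x^3 + 2·x, leaving 3·x^2 + x + 4
  leading term 3·x^2: subtract (3)·g(x) = 3·x^2 + 6, leaving x - 2
The remainder r(x) = x - 2 ≠ 0 (and deg r < deg g), so g ∤ f, i.e. f ∉ (g).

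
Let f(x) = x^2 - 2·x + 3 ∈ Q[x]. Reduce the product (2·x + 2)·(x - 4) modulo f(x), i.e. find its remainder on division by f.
a · b ≡ -2·x - 14 (mod f(x))

First multiply in Q[x] without reducing: a · b = 2·x^2 - 6·x - 8. Now divide by f(x) = x^2 - 2·x + 3, eliminating the leading term at each step:
  leading term 2·x^2: subtract (2)·f(x) = 2·x^2 - 4·x + 6, leaving -2·x - 14
The degree is now < 2, so this is the remainder. Hence a · b ≡ -2·x - 14 in Q[x]/(f).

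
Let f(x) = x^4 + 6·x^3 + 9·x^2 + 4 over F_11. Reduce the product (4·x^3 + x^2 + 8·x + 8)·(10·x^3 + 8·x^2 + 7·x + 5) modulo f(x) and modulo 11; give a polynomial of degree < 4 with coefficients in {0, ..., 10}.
Multiply as integer polynomials: a · b = 40·x^6 + 42·x^5 + 116·x^4 + 171·x^3 + 125·x^2 + 96·x + 40. Reducing coefficients mod 11: a · b ≡ 7·x^6 + 9·x^5 + 6·x^4 + 6·x^3 + 4·x^2 + 8·x + 7. Now divide by f(x) = x^4 + 6·x^3 + 9·x^2 + 4 in F_11[x], eliminating the leading term at each step:
  leading term 7·x^6: subtract (7·x^2)·f(x) = 7·x^6 + 9·x^5 + 8·x^4 + 6·x^2, leaving 9·x^4 + 6·x^3 + 9·x^2 + 8·x + 7 (coefficients mod 11)
  leading term 9·x^4: subtract (9)·f(x) = 9·x^4 + 10·x^3 + 4·x^2 + 3, leaving 7·x^3 + 5·x^2 + 8·x + 4 (coefficients mod 11)
The degree is now < 4, so this is the remainder. Hence a · b ≡ 7·x^3 + 5·x^2 + 8·x + 4 in F_11[x]/(f).

Final answer: a · b ≡ 7·x^3 + 5·x^2 + 8·x + 4 (mod f(x))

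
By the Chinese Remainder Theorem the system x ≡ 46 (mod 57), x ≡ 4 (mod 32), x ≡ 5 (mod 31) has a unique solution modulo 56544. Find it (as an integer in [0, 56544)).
The moduli 57, 32, 31 are pairwise coprime, so by the CRT there is a unique solution mod 57·32·31 = 56544.
Solve by successive substitution. Start with x ≡ 46 (mod 57).
  Combine with x ≡ 4 (mod 32): write x = 46 + 57·t and require 46 + 57·t ≡ 4 (mod 32), i.e. 57·t ≡ 4 − 46 ≡ 22 (mod 32). Since 57^(−1) ≡ 9 (mod 32) (57 ≡ 25 (mod 32)), t ≡ 9·22 ≡ 6 (mod 32). So x ≡ 46 + 57·6 = 388 (mod 1824).
  Combine with x ≡ 5 (mod 31): write x = 388 + 1824·t and require 388 + 1824·t ≡ 5 (mod 31), i.e. 1824·t ≡ 5 − 388 ≡ 20 (mod 31). Since 1824^(−1) ≡ 6 (mod 31) (1824 ≡ 26 (mod 31)), t ≡ 6·20 ≡ 27 (mod 31). So x ≡ 388 + 1824·27 = 49636 (mod 56544).
Unique solution in [0, 56544): x = 49636.

Final answer: x ≡ 49636 (mod 56544); the representative in [0, 56544) is 49636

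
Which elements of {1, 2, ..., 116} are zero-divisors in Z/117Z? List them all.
nonzero zero-divisors of Z/117Z = {3, 6, 9, 12, 13, 15, 18, 21, 24, 26, 27, 30, 33, 36, 39, 42, 45, 48, 51, 52, 54, 57, 60, 63, 65, 66, 69, 72, 75, 78, 81, 84, 87, 90, 91, 93, 96, 99, 102, 104, 105, 108, 111, 114}

An element a ∈ Z/117Z (with a ≠ 0) is a zero-divisor iff gcd(a, 117) > 1 (because a is a unit precisely when gcd(a, n) = 1, and in Z/nZ every nonzero, non-unit element is a zero-divisor). Scan a = 1, ..., 116 and keep those with gcd(a, 117) > 1:
  gcd(3, 117) = 3, gcd(6, 117) = 3, gcd(9, 117) = 9, gcd(12, 117) = 3, gcd(13, 117) = 13, gcd(15, 117) = 3, gcd(18, 117) = 9, gcd(21, 117) = 3, gcd(24, 117) = 3, gcd(26, 117) = 13, gcd(27, 117) = 9, gcd(30, 117) = 3, gcd(33, 117) = 3, gcd(36, 117) = 9, gcd(39, 117) = 39, gcd(42, 117) = 3, gcd(45, 117) = 9, gcd(48, 117) = 3, gcd(51, 117) = 3, gcd(52, 117) = 13, gcd(54, 117) = 9, gcd(57, 117) = 3, gcd(60, 117) = 3, gcd(63, 117) = 9, gcd(65, 117) = 13, gcd(66, 117) = 3, gcd(69, 117) = 3, gcd(72, 117) = 9, gcd(75, 117) = 3, gcd(78, 117) = 39, gcd(81, 117) = 9, gcd(84, 117) = 3, gcd(87, 117) = 3, gcd(90, 117) = 9, gcd(91, 117) = 13, gcd(93, 117) = 3, gcd(96, 117) = 3, gcd(99, 117) = 9, gcd(102, 117) = 3, gcd(104, 117) = 13, gcd(105, 117) = 3, gcd(108, 117) = 9, gcd(111, 117) = 3, gcd(114, 117) = 3.
All other a ∈ {1, ..., 116} have gcd(a, 117) = 1 and are units. So the nonzero zero-divisors are exactly the 44 values of a appearing in this scan.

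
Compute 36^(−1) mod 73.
36^(−1) ≡ 71 (mod 73)

Apply the extended Euclidean algorithm to (73, 36), tracking rows (r, s, t) with s·73 + t·36 = r. Each division r_prev = q·r_cur + r_new produces the new row as (previous row) − q·(current row):
  row A: (73, 1, 0)   [1·73 + 0·36 = 73]
  row B: (36, 0, 1)   [0·73 + 1·36 = 36]
  73 = 2·36 + 1   → row C = row A − 2·row B = (1, 1, −2)   [check: 1·73 − 2·36 = 1]
  36 = 36·1 + 0   → remainder 0, stop. gcd = 1 (last nonzero row C).
The gcd is 1, so 36 is invertible mod 73. The last nonzero row gives 1·73 − 2·36 = 1, so t = −2. So 36^(−1) ≡ −2 ≡ 71 (mod 73). Verify: 36 · 71 = 2556 ≡ 1 (mod 73). ✓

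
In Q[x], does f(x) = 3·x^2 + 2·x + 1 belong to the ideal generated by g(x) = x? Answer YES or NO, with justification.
NO

In Q[x] the ideal (g) consists of all multiples of g, so f ∈ (g) iff g | f, i.e. iff the remainder of f on division by g is 0. Divide f by g (g is monic, so eliminate the leading term of the running remainder at each step):
  leading term 3·x^2: subtract (3·x)·g(x) = 3·x^2, leaving 2·x + 1
  leading term 2·x: subtract (2)·g(x) = 2·x, leaving 1
The remainder r(x) = 1 ≠ 0 (and deg r < deg g), so g ∤ f, i.e. f ∉ (g).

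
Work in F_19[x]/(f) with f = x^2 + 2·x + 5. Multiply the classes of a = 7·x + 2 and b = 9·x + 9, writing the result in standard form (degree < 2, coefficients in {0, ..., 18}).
Multiply as integer polynomials: a · b = 63·x^2 + 81·x + 18. Reducing coefficients mod 19: a · b ≡ 6·x^2 + 5·x + 18. Now divide by f(x) = x^2 + 2·x + 5 in F_19[x], eliminating the leading term at each step:
  leading term 6·x^2: subtract (6)·f(x) = 6·x^2 + 12·x + 11, leaving 12·x + 7 (coefficients mod 19)
The degree is now < 2, so this is the remainder. Hence a · b ≡ 12·x + 7 in F_19[x]/(f).

Final answer: a · b ≡ 12·x + 7 (mod f(x))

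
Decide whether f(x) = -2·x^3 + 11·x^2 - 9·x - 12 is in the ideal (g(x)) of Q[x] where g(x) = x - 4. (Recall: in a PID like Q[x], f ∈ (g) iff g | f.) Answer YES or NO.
YES

In Q[x] the ideal (g) consists of all multiples of g, so f ∈ (g) iff g | f, i.e. iff the remainder of f on division by g is 0. Divide f by g (g is monic, so eliminate the leading term of the running remainder at each step):
  leading term -2·x^3: subtract (-2·x^2)·g(x) = -2·x^3 + 8·x^2, leaving 3·x^2 - 9·x - 12
  leading term 3·x^2: subtract (3·x)·g(x) = 3·x^2 - 12·x, leaving 3·x - 12
  leading term 3·x: subtract (3)·g(x) = 3·x - 12, leaving 0
The remainder is 0, so f(x) = g(x) · h(x) with h(x) = -2·x^2 + 3·x + 3. Hence g | f, i.e. f ∈ (g).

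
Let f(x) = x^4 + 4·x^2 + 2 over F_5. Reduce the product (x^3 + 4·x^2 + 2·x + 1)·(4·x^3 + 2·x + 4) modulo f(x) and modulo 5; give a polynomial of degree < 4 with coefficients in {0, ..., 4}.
a · b ≡ 2·x^3 + x^2 + 3·x + 1 (mod f(x))

Multiply as integer polynomials: a · b = 4·x^6 + 16·x^5 + 10·x^4 + 16·x^3 + 20·x^2 + 10·x + 4. Reducing coefficients mod 5: a · b ≡ 4·x^6 + x^5 + x^3 + 4. Now divide by f(x) = x^4 + 4·x^2 + 2 in F_5[x], eliminating the leading term at each step:
  leading term 4·x^6: subtract (4·x^2)·f(x) = 4·x^6 + x^4 + 3·x^2, leaving x^5 + 4·x^4 + x^3 + 2·x^2 + 4 (coefficients mod 5)
  leading term x^5: subtract (x)·f(x) = x^5 + 4·x^3 + 2·x, leaving 4·x^4 + 2·x^3 + 2·x^2 + 3·x + 4 (coefficients mod 5)
  leading term 4·x^4: subtract (4)·f(x) = 4·x^4 + x^2 + 3, leaving 2·x^3 + x^2 + 3·x + 1 (coefficients mod 5)
The degree is now < 4, so this is the remainder. Hence a · b ≡ 2·x^3 + x^2 + 3·x + 1 in F_5[x]/(f).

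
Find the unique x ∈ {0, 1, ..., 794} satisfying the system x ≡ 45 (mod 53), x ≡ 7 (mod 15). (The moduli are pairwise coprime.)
x ≡ 787 (mod 795); the representative in [0, 795) is 787

The moduli 53, 15 are pairwise coprime, so by the CRT there is a unique solution mod 53·15 = 795.
Solve by successive substitution. Start with x ≡ 45 (mod 53).
  Combine with x ≡ 7 (mod 15): write x = 45 + 53·t and require 45 + 53·t ≡ 7 (mod 15), i.e. 53·t ≡ 7 − 45 ≡ 7 (mod 15). Since 53^(−1) ≡ 2 (mod 15) (53 ≡ 8 (mod 15)), t ≡ 2·7 ≡ 14 (mod 15). So x ≡ 45 + 53·14 = 787 (mod 795).
Unique solution in [0, 795): x = 787.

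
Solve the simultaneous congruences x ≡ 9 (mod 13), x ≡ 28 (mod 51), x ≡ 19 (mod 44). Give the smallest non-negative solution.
The moduli 13, 51, 44 are pairwise coprime, so by the CRT there is a unique solution mod 13·51·44 = 29172.
Solve by successive substitution. Start with x ≡ 9 (mod 13).
  Combine with x ≡ 28 (mod 51): write x = 9 + 13·t and require 9 + 13·t ≡ 28 (mod 51), i.e. 13·t ≡ 28 − 9 ≡ 19 (mod 51). Since 13^(−1) ≡ 4 (mod 51), t ≡ 4·19 ≡ 25 (mod 51). So x ≡ 9 + 13·25 = 334 (mod 663).
  Combine with x ≡ 19 (mod 44): write x = 334 + 663·t and require 334 + 663·t ≡ 19 (mod 44), i.e. 663·t ≡ 19 − 334 ≡ 37 (mod 44). Since 663^(−1) ≡ 15 (mod 44) (663 ≡ 3 (mod 44)), t ≡ 15·37 ≡ 27 (mod 44). So x ≡ 334 + 663·27 = 18235 (mod 29172).
Unique solution in [0, 29172): x = 18235.

Final answer: x ≡ 18235 (mod 29172); the representative in [0, 29172) is 18235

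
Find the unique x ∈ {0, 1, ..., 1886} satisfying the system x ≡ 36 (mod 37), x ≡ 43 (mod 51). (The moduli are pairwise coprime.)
x ≡ 961 (mod 1887); the representative in [0, 1887) is 961

The moduli 37, 51 are pairwise coprime, so by the CRT there is a unique solution mod 37·51 = 1887.
Solve by successive substitution. Start with x ≡ 36 (mod 37).
  Combine with x ≡ 43 (mod 51): write x = 36 + 37·t and require 36 + 37·t ≡ 43 (mod 51), i.e. 37·t ≡ 43 − 36 ≡ 7 (mod 51). Since 37^(−1) ≡ 40 (mod 51), t ≡ 40·7 ≡ 25 (mod 51). So x ≡ 36 + 37·25 = 961 (mod 1887).
Unique solution in [0, 1887): x = 961.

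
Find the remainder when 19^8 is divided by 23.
Use repeated squaring. Binary(8) = 1000. Walk through the bits of the exponent 8 left-to-right: at each bit after the leading one, square the running value, then multiply by 19 if the bit is 1 (always reducing mod 23):
  bit 1 = 1 (leading): start with 19.
  bit 2 = 0: square 19^2 = 361 ≡ 16 (mod 23).
  bit 3 = 0: square 16^2 = 256 ≡ 3 (mod 23).
  bit 4 = 0: square 3^2 = 9 (mod 23).
Final value: 19^8 ≡ 9 (mod 23).

Final answer: 9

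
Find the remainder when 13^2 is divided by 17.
Use repeated squaring. Binary(2) = 10. Walk through the bits of the exponent 2 left-to-right: at each bit after the leading one, square the running value, then multiply by 13 if the bit is 1 (always reducing mod 17):
  bit 1 = 1 (leading): start with 13.
  bit 2 = 0: square 13^2 = 169 ≡ 16 (mod 17).
Final value: 13^2 ≡ 16 (mod 17).

Final answer: 16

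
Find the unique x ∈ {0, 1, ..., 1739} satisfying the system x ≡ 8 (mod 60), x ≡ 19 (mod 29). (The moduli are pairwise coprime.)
x ≡ 1208 (mod 1740); the representative in [0, 1740) is 1208

The moduli 60, 29 are pairwise coprime, so by the CRT there is a unique solution mod 60·29 = 1740.
Solve by successive substitution. Start with x ≡ 8 (mod 60).
  Combine with x ≡ 19 (mod 29): write x = 8 + 60·t and require 8 + 60·t ≡ 19 (mod 29), i.e. 60·t ≡ 19 − 8 ≡ 11 (mod 29). Since 60^(−1) ≡ 15 (mod 29) (60 ≡ 2 (mod 29)), t ≡ 15·11 ≡ 20 (mod 29). So x ≡ 8 + 60·20 = 1208 (mod 1740).
Unique solution in [0, 1740): x = 1208.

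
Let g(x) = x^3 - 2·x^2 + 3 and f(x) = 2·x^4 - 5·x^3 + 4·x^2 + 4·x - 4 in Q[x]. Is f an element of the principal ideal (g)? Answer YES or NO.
NO

In Q[x] the ideal (g) consists of all multiples of g, so f ∈ (g) iff g | f, i.e. iff the remainder of f on division by g is 0. Divide f by g (g is monic, so eliminate the leading term of the running remainder at each step):
  leading term 2·x^4: subtract (2·x)·g(x) = 2·x^4 - 4·x^3 + 6·x, leaving -x^3 + 4·x^2 - 2·x - 4
  leading term -x^3: subtract (-1)·g(x) = -x^3 + 2·x^2 - 3, leaving 2·x^2 - 2·x - 1
The remainder r(x) = 2·x^2 - 2·x - 1 ≠ 0 (and deg r < deg g), so g ∤ f, i.e. f ∉ (g).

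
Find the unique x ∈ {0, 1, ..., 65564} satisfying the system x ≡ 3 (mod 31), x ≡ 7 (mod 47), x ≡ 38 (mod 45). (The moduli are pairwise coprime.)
The moduli 31, 47, 45 are pairwise coprime, so by the CRT there is a unique solution mod 31·47·45 = 65565.
Solve by successive substitution. Start with x ≡ 3 (mod 31).
  Combine with x ≡ 7 (mod 47): write x = 3 + 31·t and require 3 + 31·t ≡ 7 (mod 47), i.e. 31·t ≡ 7 − 3 ≡ 4 (mod 47). Since 31^(−1) ≡ 44 (mod 47), t ≡ 44·4 ≡ 35 (mod 47). So x ≡ 3 + 31·35 = 1088 (mod 1457).
  Combine with x ≡ 38 (mod 45): write x = 1088 + 1457·t and require 1088 + 1457·t ≡ 38 (mod 45), i.e. 1457·t ≡ 38 − 1088 ≡ 30 (mod 45). Since 1457^(−1) ≡ 8 (mod 45) (1457 ≡ 17 (mod 45)), t ≡ 8·30 ≡ 15 (mod 45). So x ≡ 1088 + 1457·15 = 22943 (mod 65565).
Unique solution in [0, 65565): x = 22943.

Final answer: x ≡ 22943 (mod 65565); the representative in [0, 65565) is 22943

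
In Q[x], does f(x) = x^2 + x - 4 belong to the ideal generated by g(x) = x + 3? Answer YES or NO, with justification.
In Q[x] the ideal (g) consists of all multiples of g, so f ∈ (g) iff g | f, i.e. iff the remainder of f on division by g is 0. Divide f by g (g is monic, so eliminate the leading term of the running remainder at each step):
  leading term x^2: subtract (x)·g(x) = x^2 + 3·x, leaving -2·x - 4
  leading term -2·x: subtract (-2)·g(x) = -2·x - 6, leaving 2
The remainder r(x) = 2 ≠ 0 (and deg r < deg g), so g ∤ f, i.e. f ∉ (g).

Final answer: NO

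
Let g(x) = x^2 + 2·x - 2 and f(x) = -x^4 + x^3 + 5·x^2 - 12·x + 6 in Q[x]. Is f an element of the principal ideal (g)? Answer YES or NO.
YES

In Q[x] the ideal (g) consists of all multiples of g, so f ∈ (g) iff g | f, i.e. iff the remainder of f on division by g is 0. Divide f by g (g is monic, so eliminate the leading term of the running remainder at each step):
  leading term -x^4: subtract (-x^2)·g(x) = -x^4 - 2·x^3 + 2·x^2, leaving 3·x^3 + 3·x^2 - 12·x + 6
  leading term 3·x^3: subtract (3·x)·g(x) = 3·x^3 + 6·x^2 - 6·x, leaving -3·x^2 - 6·x + 6
  leading term -3·x^2: subtract (-3)·g(x) = -3·x^2 - 6·x + 6, leaving 0
The remainder is 0, so f(x) = g(x) · h(x) with h(x) = -x^2 + 3·x - 3. Hence g | f, i.e. f ∈ (g).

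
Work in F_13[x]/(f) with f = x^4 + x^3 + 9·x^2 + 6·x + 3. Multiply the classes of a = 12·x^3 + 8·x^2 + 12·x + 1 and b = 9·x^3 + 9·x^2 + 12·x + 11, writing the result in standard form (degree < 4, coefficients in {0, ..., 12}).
a · b ≡ 3·x^3 + 11·x^2 + 10·x (mod f(x))

Multiply as integer polynomials: a · b = 108·x^6 + 180·x^5 + 324·x^4 + 345·x^3 + 241·x^2 + 144·x + 11. Reducing coefficients mod 13: a · b ≡ 4·x^6 + 11·x^5 + 12·x^4 + 7·x^3 + 7·x^2 + x + 11. Now divide by f(x) = x^4 + x^3 + 9·x^2 + 6·x + 3 in F_13[x], eliminating the leading term at each step:
  leading term 4·x^6: subtract (4·x^2)·f(x) = 4·x^6 + 4·x^5 + 10·x^4 + 11·x^3 + 12·x^2, leaving 7·x^5 + 2·x^4 + 9·x^3 + 8·x^2 + x + 11 (coefficients mod 13)
  leading term 7·x^5: subtract (7·x)·f(x) = 7·x^5 + 7·x^4 + 11·x^3 + 3·x^2 + 8·x, leaving 8·x^4 + 11·x^3 + 5·x^2 + 6·x + 11 (coefficients mod 13)
  leading term 8·x^4: subtract (8)·f(x) = 8·x^4 + 8·x^3 + 7·x^2 + 9·x + 11, leaving 3·x^3 + 11·x^2 + 10·x (coefficients mod 13)
The degree is now < 4, so this is the remainder. Hence a · b ≡ 3·x^3 + 11·x^2 + 10·x in F_13[x]/(f).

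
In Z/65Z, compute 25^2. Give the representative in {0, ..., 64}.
Use repeated squaring. Binary(2) = 10. Walk through the bits of the exponent 2 left-to-right: at each bit after the leading one, square the running value, then multiply by 25 if the bit is 1 (always reducing mod 65):
  bit 1 = 1 (leading): start with 25.
  bit 2 = 0: square 25^2 = 625 ≡ 40 (mod 65).
Final value: 25^2 ≡ 40 (mod 65).

Final answer: 40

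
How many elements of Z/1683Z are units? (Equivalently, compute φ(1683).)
An element a ∈ Z/1683Z is a unit iff gcd(a, 1683) = 1, so the number of units is φ(1683). φ is multiplicative, with φ(p^e) = p^e − p^(e−1). Factorise 1683 = 3^2 · 11 · 17. Then
  φ(1683) = (3^2 − 3^1) · (11 − 1) · (17 − 1) = 6 · 10 · 16 = 960.

Final answer: Z/1683Z has φ(1683) = 960 units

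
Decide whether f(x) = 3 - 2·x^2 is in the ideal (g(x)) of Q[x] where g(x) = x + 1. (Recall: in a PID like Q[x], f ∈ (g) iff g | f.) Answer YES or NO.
In Q[x] the ideal (g) consists of all multiples of g, so f ∈ (g) iff g | f, i.e. iff the remainder of f on division by g is 0. Divide f by g (g is monic, so eliminate the leading term of the running remainder at each step):
  leading term -2·x^2: subtract (-2·x)·g(x) = -2·x^2 - 2·x, leaving 2·x + 3
  leading term 2·x: subtract (2)·g(x) = 2·x + 2, leaving 1
The remainder r(x) = 1 ≠ 0 (and deg r < deg g), so g ∤ f, i.e. f ∉ (g).

Final answer: NO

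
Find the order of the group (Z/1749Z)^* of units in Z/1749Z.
(Z/1749Z)^* consists of the classes a with gcd(a, 1749) = 1, so its order is φ(1749). φ is multiplicative, with φ(p^e) = p^e − p^(e−1). Factorise 1749 = 3 · 11 · 53. Then
  φ(1749) = (3 − 1) · (11 − 1) · (53 − 1) = 2 · 10 · 52 = 1040.
Thus |(Z/1749Z)^*| = 1040.

Final answer: |(Z/1749Z)^*| = 1040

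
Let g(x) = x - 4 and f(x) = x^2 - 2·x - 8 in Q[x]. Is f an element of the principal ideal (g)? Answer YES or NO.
In Q[x] the ideal (g) consists of all multiples of g, so f ∈ (g) iff g | f, i.e. iff the remainder of f on division by g is 0. Divide f by g (g is monic, so eliminate the leading term of the running remainder at each step):
  leading term x^2: subtract (x)·g(x) = x^2 - 4·x, leaving 2·x - 8
  leading term 2·x: subtract (2)·g(x) = 2·x - 8, leaving 0
The remainder is 0, so f(x) = g(x) · h(x) with h(x) = x + 2. Hence g | f, i.e. f ∈ (g).

Final answer: YES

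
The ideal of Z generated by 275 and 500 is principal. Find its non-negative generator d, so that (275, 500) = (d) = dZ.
In the PID Z, (a, b) is generated by gcd(a, b). Compute gcd(500, 275) with the extended Euclidean algorithm, tracking rows (r, s, t) with s·500 + t·275 = r:
  row A: (500, 1, 0)   [1·500 + 0·275 = 500]
  row B: (275, 0, 1)   [0·500 + 1·275 = 275]
  500 = 1·275 + 225   → row C = row A − 1·row B = (225, 1, −1)   [check: 1·500 − 1·275 = 225]
  275 = 1·225 + 50   → row D = row B − 1·row C = (50, −1, 2)   [check: −1·500 + 2·275 = 50]
  225 = 4·50 + 25   → row E = row C − 4·row D = (25, 5, −9)   [check: 5·500 − 9·275 = 25]
  50 = 2·25 + 0   → remainder 0, stop. gcd = 25 (last nonzero row E).
So gcd(275, 500) = 25, with Bézout identity 5·500 − 9·275 = 25. Containment (⊇): the Bézout identity exhibits 25 as an element of (275, 500), giving (25) ⊆ (275, 500). Containment (⊆): since 25 | 275 and 25 | 500 (275 = 25·11, 500 = 25·20), every Z-linear combination of 275 and 500 is divisible by 25, so (275, 500) ⊆ (25). Therefore (275, 500) = (25), d = 25.

Final answer: (275, 500) = (25); d = 25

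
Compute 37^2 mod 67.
Use repeated squaring. Binary(2) = 10. Walk through the bits of the exponent 2 left-to-right: at each bit after the leading one, square the running value, then multiply by 37 if the bit is 1 (always reducing mod 67):
  bit 1 = 1 (leading): start with 37.
  bit 2 = 0: square 37^2 = 1369 ≡ 29 (mod 67).
Final value: 37^2 ≡ 29 (mod 67).

Final answer: 29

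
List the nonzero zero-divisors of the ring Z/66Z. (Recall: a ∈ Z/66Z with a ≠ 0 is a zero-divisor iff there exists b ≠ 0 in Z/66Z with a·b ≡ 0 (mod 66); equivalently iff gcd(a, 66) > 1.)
nonzero zero-divisors of Z/66Z = {2, 3, 4, 6, 8, 9, 10, 11, 12, 14, 15, 16, 18, 20, 21, 22, 24, 26, 27, 28, 30, 32, 33, 34, 36, 38, 39, 40, 42, 44, 45, 46, 48, 50, 51, 52, 54, 55, 56, 57, 58, 60, 62, 63, 64}

An element a ∈ Z/66Z (with a ≠ 0) is a zero-divisor iff gcd(a, 66) > 1 (because a is a unit precisely when gcd(a, n) = 1, and in Z/nZ every nonzero, non-unit element is a zero-divisor). Scan a = 1, ..., 65 and keep those with gcd(a, 66) > 1:
  gcd(2, 66) = 2, gcd(3, 66) = 3, gcd(4, 66) = 2, gcd(6, 66) = 6, gcd(8, 66) = 2, gcd(9, 66) = 3, gcd(10, 66) = 2, gcd(11, 66) = 11, gcd(12, 66) = 6, gcd(14, 66) = 2, gcd(15, 66) = 3, gcd(16, 66) = 2, gcd(18, 66) = 6, gcd(20, 66) = 2, gcd(21, 66) = 3, gcd(22, 66) = 22, gcd(24, 66) = 6, gcd(26, 66) = 2, gcd(27, 66) = 3, gcd(28, 66) = 2, gcd(30, 66) = 6, gcd(32, 66) = 2, gcd(33, 66) = 33, gcd(34, 66) = 2, gcd(36, 66) = 6, gcd(38, 66) = 2, gcd(39, 66) = 3, gcd(40, 66) = 2, gcd(42, 66) = 6, gcd(44, 66) = 22, gcd(45, 66) = 3, gcd(46, 66) = 2, gcd(48, 66) = 6, gcd(50, 66) = 2, gcd(51, 66) = 3, gcd(52, 66) = 2, gcd(54, 66) = 6, gcd(55, 66) = 11, gcd(56, 66) = 2, gcd(57, 66) = 3, gcd(58, 66) = 2, gcd(60, 66) = 6, gcd(62, 66) = 2, gcd(63, 66) = 3, gcd(64, 66) = 2.
All other a ∈ {1, ..., 65} have gcd(a, 66) = 1 and are units. So the nonzero zero-divisors are exactly the 45 values of a appearing in this scan.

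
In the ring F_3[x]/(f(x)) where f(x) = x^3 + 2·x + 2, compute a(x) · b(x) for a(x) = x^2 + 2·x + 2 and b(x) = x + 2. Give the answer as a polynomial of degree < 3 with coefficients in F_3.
a · b ≡ x^2 + x + 2 (mod f(x))

Multiply as integer polynomials: a · b = x^3 + 4·x^2 + 6·x + 4. Reducing coefficients mod 3: a · b ≡ x^3 + x^2 + 1. Now divide by f(x) = x^3 + 2·x + 2 in F_3[x], eliminating the leading term at each step:
  leading term x^3: subtract (1)·f(x) = x^3 + 2·x + 2, leaving x^2 + x + 2 (coefficients mod 3)
The degree is now < 3, so this is the remainder. Hence a · b ≡ x^2 + x + 2 in F_3[x]/(f).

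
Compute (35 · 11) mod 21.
Reduce the factors first: 35 ≡ 14 (mod 21), so 35 · 11 ≡ 14 · 11 (mod 21). 14 · 11 = 154. Dividing by 21: 154 = 7·21 + 7. So (35 · 11) mod 21 = 7.

Final answer: 7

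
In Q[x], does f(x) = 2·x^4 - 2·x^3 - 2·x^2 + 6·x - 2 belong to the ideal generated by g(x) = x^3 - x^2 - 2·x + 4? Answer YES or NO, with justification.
In Q[x] the ideal (g) consists of all multiples of g, so f ∈ (g) iff g | f, i.e. iff the remainder of f on division by g is 0. Divide f by g (g is monic, so eliminate the leading term of the running remainder at each step):
  leading term 2·x^4: subtract (2·x)·g(x) = 2·x^4 - 2·x^3 - 4·x^2 + 8·x, leaving 2·x^2 - 2·x - 2
The remainder r(x) = 2·x^2 - 2·x - 2 ≠ 0 (and deg r < deg g), so g ∤ f, i.e. f ∉ (g).

Final answer: NO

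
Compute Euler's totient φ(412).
φ is multiplicative, with φ(p^e) = p^e − p^(e−1). Factorise 412 = 2^2 · 103. Then
  φ(412) = (2^2 − 2^1) · (103 − 1) = 2 · 102 = 204.

Final answer: φ(412) = 204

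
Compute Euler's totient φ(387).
φ is multiplicative, with φ(p^e) = p^e − p^(e−1). Factorise 387 = 3^2 · 43. Then
  φ(387) = (3^2 − 3^1) · (43 − 1) = 6 · 42 = 252.

Final answer: φ(387) = 252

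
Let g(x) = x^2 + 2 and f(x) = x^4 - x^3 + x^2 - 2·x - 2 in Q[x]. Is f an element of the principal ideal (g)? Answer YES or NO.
YES

In Q[x] the ideal (g) consists of all multiples of g, so f ∈ (g) iff g | f, i.e. iff the remainder of f on division by g is 0. Divide f by g (g is monic, so eliminate the leading term of the running remainder at each step):
  leading term x^4: subtract (x^2)·g(x) = x^4 + 2·x^2, leaving -x^3 - x^2 - 2·x - 2
  leading term -x^3: subtract (-x)·g(x) = -x^3 - 2·x, leaving -x^2 - 2
  leading term -x^2: subtract (-1)·g(x) = -x^2 - 2, leaving 0
The remainder is 0, so f(x) = g(x) · h(x) with h(x) = x^2 - x - 1. Hence g | f, i.e. f ∈ (g).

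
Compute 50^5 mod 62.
Use repeated squaring. Binary(5) = 101. Walk through the bits of the exponent 5 left-to-right: at each bit after the leading one, square the running value, then multiply by 50 if the bit is 1 (always reducing mod 62):
  bit 1 = 1 (leading): start with 50.
  bit 2 = 0: square 50^2 = 2500 ≡ 20 (mod 62).
  bit 3 = 1: square 20^2 = 400 ≡ 28; bit is 1, so multiply 28·50 = 1400 ≡ 36 (mod 62).
Final value: 50^5 ≡ 36 (mod 62).

Final answer: 36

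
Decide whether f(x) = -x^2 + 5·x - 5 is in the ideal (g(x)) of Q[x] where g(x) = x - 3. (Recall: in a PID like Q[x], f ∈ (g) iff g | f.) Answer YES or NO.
In Q[x] the ideal (g) consists of all multiples of g, so f ∈ (g) iff g | f, i.e. iff the remainder of f on division by g is 0. Divide f by g (g is monic, so eliminate the leading term of the running remainder at each step):
  leading term -x^2: subtract (-x)·g(x) = -x^2 + 3·x, leaving 2·x - 5
  leading term 2·x: subtract (2)·g(x) = 2·x - 6, leaving 1
The remainder r(x) = 1 ≠ 0 (and deg r < deg g), so g ∤ f, i.e. f ∉ (g).

Final answer: NO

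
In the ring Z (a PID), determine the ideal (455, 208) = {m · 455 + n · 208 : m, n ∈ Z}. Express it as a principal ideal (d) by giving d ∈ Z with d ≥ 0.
In the PID Z, (a, b) is generated by gcd(a, b). Compute gcd(455, 208) with the extended Euclidean algorithm, tracking rows (r, s, t) with s·455 + t·208 = r:
  row A: (455, 1, 0)   [1·455 + 0·208 = 455]
  row B: (208, 0, 1)   [0·455 + 1·208 = 208]
  455 = 2·208 + 39   → row C = row A − 2·row B = (39, 1, −2)   [check: 1·455 − 2·208 = 39]
  208 = 5·39 + 13   → row D = row B − 5·row C = (13, −5, 11)   [check: −5·455 + 11·208 = 13]
  39 = 3·13 + 0   → remainder 0, stop. gcd = 13 (last nonzero row D).
So gcd(455, 208) = 13, with Bézout identity −5·455 + 11·208 = 13. Containment (⊇): the Bézout identity exhibits 13 as an element of (455, 208), giving (13) ⊆ (455, 208). Containment (⊆): since 13 | 455 and 13 | 208 (455 = 13·35, 208 = 13·16), every Z-linear combination of 455 and 208 is divisible by 13, so (455, 208) ⊆ (13). Therefore (455, 208) = (13), d = 13.

Final answer: (455, 208) = (13); d = 13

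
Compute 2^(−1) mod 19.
2^(−1) ≡ 10 (mod 19)

Apply the extended Euclidean algorithm to (19, 2), tracking rows (r, s, t) with s·19 + t·2 = r. Each division r_prev = q·r_cur + r_new produces the new row as (previous row) − q·(current row):
  row A: (19, 1, 0)   [1·19 + 0·2 = 19]
  row B: (2, 0, 1)   [0·19 + 1·2 = 2]
  19 = 9·2 + 1   → row C = row A − 9·row B = (1, 1, −9)   [check: 1·19 − 9·2 = 1]
  2 = 2·1 + 0   → remainder 0, stop. gcd = 1 (last nonzero row C).
The gcd is 1, so 2 is invertible mod 19. The last nonzero row gives 1·19 − 9·2 = 1, so t = −9. So 2^(−1) ≡ −9 ≡ 10 (mod 19). Verify: 2 · 10 = 20 ≡ 1 (mod 19). ✓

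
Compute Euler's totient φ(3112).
φ is multiplicative, with φ(p^e) = p^e − p^(e−1). Factorise 3112 = 2^3 · 389. Then
  φ(3112) = (2^3 − 2^2) · (389 − 1) = 4 · 388 = 1552.

Final answer: φ(3112) = 1552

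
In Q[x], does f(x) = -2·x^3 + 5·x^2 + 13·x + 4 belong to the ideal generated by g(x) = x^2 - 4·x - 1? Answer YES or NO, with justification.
In Q[x] the ideal (g) consists of all multiples of g, so f ∈ (g) iff g | f, i.e. iff the remainder of f on division by g is 0. Divide f by g (g is monic, so eliminate the leading term of the running remainder at each step):
  leading term -2·x^3: subtract (-2·x)·g(x) = -2·x^3 + 8·x^2 + 2·x, leaving -3·x^2 + 11·x + 4
  leading term -3·x^2: subtract (-3)·g(x) = -3·x^2 + 12·x + 3, leaving 1 - x
The remainder r(x) = 1 - x ≠ 0 (and deg r < deg g), so g ∤ f, i.e. f ∉ (g).

Final answer: NO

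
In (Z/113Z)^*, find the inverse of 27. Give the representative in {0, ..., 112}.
27^(−1) ≡ 67 (mod 113)

Apply the extended Euclidean algorithm to (113, 27), tracking rows (r, s, t) with s·113 + t·27 = r. Each division r_prev = q·r_cur + r_new produces the new row as (previous row) − q·(current row):
  row A: (113, 1, 0)   [1·113 + 0·27 = 113]
  row B: (27, 0, 1)   [0·113 + 1·27 = 27]
  113 = 4·27 + 5   → row C = row A − 4·row B = (5, 1, −4)   [check: 1·113 − 4·27 = 5]
  27 = 5·5 + 2   → row D = row B − 5·row C = (2, −5, 21)   [check: −5·113 + 21·27 = 2]
  5 = 2·2 + 1   → row E = row C − 2·row D = (1, 11, −46)   [check: 11·113 − 46·27 = 1]
  2 = 2·1 + 0   → remainder 0, stop. gcd = 1 (last nonzero row E).
The gcd is 1, so 27 is invertible mod 113. The last nonzero row gives 11·113 − 46·27 = 1, so t = −46. So 27^(−1) ≡ −46 ≡ 67 (mod 113). Verify: 27 · 67 = 1809 ≡ 1 (mod 113). ✓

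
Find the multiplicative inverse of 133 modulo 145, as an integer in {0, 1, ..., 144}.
133^(−1) ≡ 12 (mod 145)

Apply the extended Euclidean algorithm to (145, 133), tracking rows (r, s, t) with s·145 + t·133 = r. Each division r_prev = q·r_cur + r_new produces the new row as (previous row) − q·(current row):
  row A: (145, 1, 0)   [1·145 + 0·133 = 145]
  row B: (133, 0, 1)   [0·145 + 1·133 = 133]
  145 = 1·133 + 12   → row C = row A − 1·row B = (12, 1, −1)   [check: 1·145 − 1·133 = 12]
  133 = 11·12 + 1   → row D = row B − 11·row C = (1, −11, 12)   [check: −11·145 + 12·133 = 1]
  12 = 12·1 + 0   → remainder 0, stop. gcd = 1 (last nonzero row D).
The gcd is 1, so 133 is invertible mod 145. The last nonzero row gives −11·145 + 12·133 = 1, so t = 12. So 133^(−1) ≡ 12 (mod 145). Verify: 133 · 12 = 1596 ≡ 1 (mod 145). ✓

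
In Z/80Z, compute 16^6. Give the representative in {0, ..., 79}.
16

Use repeated squaring. Binary(6) = 110. Walk through the bits of the exponent 6 left-to-right: at each bit after the leading one, square the running value, then multiply by 16 if the bit is 1 (always reducing mod 80):
  bit 1 = 1 (leading): start with 16.
  bit 2 = 1: square 16^2 = 256 ≡ 16; bit is 1, so multiply 16·16 = 256 ≡ 16 (mod 80).
  bit 3 = 0: square 16^2 = 256 ≡ 16 (mod 80).
Final value: 16^6 ≡ 16 (mod 80).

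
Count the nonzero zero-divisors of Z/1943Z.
Z/1943Z has 94 nonzero zero-divisors

In Z/1943Z each nonzero element is either a unit (gcd with 1943 is 1) or a zero-divisor (gcd > 1). The number of units is φ(1943): factorise 1943 = 29 · 67, so φ(1943) = (29 − 1) · (67 − 1) = 28 · 66 = 1848. The nonzero elements number 1943 − 1 = 1942. Hence the nonzero zero-divisors number 1942 − 1848 = 94.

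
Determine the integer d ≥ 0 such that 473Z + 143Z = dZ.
In the PID Z, (a, b) is generated by gcd(a, b). Compute gcd(473, 143) with the extended Euclidean algorithm, tracking rows (r, s, t) with s·473 + t·143 = r:
  row A: (473, 1, 0)   [1·473 + 0·143 = 473]
  row B: (143, 0, 1)   [0·473 + 1·143 = 143]
  473 = 3·143 + 44   → row C = row A − 3·row B = (44, 1, −3)   [check: 1·473 − 3·143 = 44]
  143 = 3·44 + 11   → row D = row B − 3·row C = (11, −3, 10)   [check: −3·473 + 10·143 = 11]
  44 = 4·11 + 0   → remainder 0, stop. gcd = 11 (last nonzero row D).
So gcd(473, 143) = 11, with Bézout identity −3·473 + 10·143 = 11. Containment (⊇): the Bézout identity exhibits 11 as an element of (473, 143), giving (11) ⊆ (473, 143). Containment (⊆): since 11 | 473 and 11 | 143 (473 = 11·43, 143 = 11·13), every Z-linear combination of 473 and 143 is divisible by 11, so (473, 143) ⊆ (11). Therefore (473, 143) = (11), d = 11.

Final answer: (473, 143) = (11); d = 11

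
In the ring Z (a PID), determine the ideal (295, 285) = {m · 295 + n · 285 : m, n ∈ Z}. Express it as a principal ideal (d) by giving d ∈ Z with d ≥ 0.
In the PID Z, (a, b) is generated by gcd(a, b). Compute gcd(295, 285) with the extended Euclidean algorithm, tracking rows (r, s, t) with s·295 + t·285 = r:
  row A: (295, 1, 0)   [1·295 + 0·285 = 295]
  row B: (285, 0, 1)   [0·295 + 1·285 = 285]
  295 = 1·285 + 10   → row C = row A − 1·row B = (10, 1, −1)   [check: 1·295 − 1·285 = 10]
  285 = 28·10 + 5   → row D = row B − 28·row C = (5, −28, 29)   [check: −28·295 + 29·285 = 5]
  10 = 2·5 + 0   → remainder 0, stop. gcd = 5 (last nonzero row D).
So gcd(295, 285) = 5, with Bézout identity −28·295 + 29·285 = 5. Containment (⊇): the Bézout identity exhibits 5 as an element of (295, 285), giving (5) ⊆ (295, 285). Containment (⊆): since 5 | 295 and 5 | 285 (295 = 5·59, 285 = 5·57), every Z-linear combination of 295 and 285 is divisible by 5, so (295, 285) ⊆ (5). Therefore (295, 285) = (5), d = 5.

Final answer: (295, 285) = (5); d = 5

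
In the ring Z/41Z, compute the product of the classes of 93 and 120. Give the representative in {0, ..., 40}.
8

Reduce the factors first: 93 ≡ 11, 120 ≡ 38 (mod 41), so 93 · 120 ≡ 11 · 38 (mod 41). 11 · 38 = 418. Dividing by 41: 418 = 10·41 + 8. So (93 · 120) mod 41 = 8.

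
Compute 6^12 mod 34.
Use repeated squaring. Binary(12) = 1100. Walk through the bits of the exponent 12 left-to-right: at each bit after the leading one, square the running value, then multiply by 6 if the bit is 1 (always reducing mod 34):
  bit 1 = 1 (leading): start with 6.
  bit 2 = 1: square 6^2 = 36 ≡ 2; bit is 1, so multiply 2·6 = 12 (mod 34).
  bit 3 = 0: square 12^2 = 144 ≡ 8 (mod 34).
  bit 4 = 0: square 8^2 = 64 ≡ 30 (mod 34).
Final value: 6^12 ≡ 30 (mod 34).

Final answer: 30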